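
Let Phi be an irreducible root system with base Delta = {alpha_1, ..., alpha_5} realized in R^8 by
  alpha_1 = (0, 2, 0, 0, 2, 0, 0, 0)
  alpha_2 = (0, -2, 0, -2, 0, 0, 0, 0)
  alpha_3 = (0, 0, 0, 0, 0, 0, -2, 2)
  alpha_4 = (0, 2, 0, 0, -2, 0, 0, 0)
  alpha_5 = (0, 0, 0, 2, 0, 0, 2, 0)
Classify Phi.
D_5

Compute the Cartan integers a_ij = 2(alpha_i, alpha_j)/(alpha_j, alpha_j); the resulting 5x5 Cartan matrix is
[[2, -1, 0, 0, 0], [-1, 2, 0, -1, -1], [0, 0, 2, 0, -1], [0, -1, 0, 2, 0], [0, -1, -1, 0, 2]].
All simple roots have the same length, so the diagram is simply laced. The associated Dynkin diagram is a chain of 3 nodes with a fork of two nodes at one end (D_5), so the type is D_5 (the algebra so(10)).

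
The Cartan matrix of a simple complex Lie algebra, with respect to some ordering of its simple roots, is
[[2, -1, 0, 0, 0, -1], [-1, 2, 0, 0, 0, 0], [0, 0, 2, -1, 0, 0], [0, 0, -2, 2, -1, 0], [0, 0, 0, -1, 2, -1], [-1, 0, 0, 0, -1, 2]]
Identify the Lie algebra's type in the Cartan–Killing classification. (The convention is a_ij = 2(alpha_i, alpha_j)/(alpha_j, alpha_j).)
The matrix has rank 6 with 2's on the diagonal. Reading the off-diagonal entries as Dynkin edges (a single edge where a_ij = a_ji = -1; a double or triple edge where a_ij * a_ji = 2 or 3), the diagram is a chain of 6 nodes with a double edge at one end; the terminal node there is the unique short simple root (B_6). One simple-root ordering that puts it in standard form is (alpha_2, alpha_1, alpha_6, alpha_5, alpha_4, alpha_3). So the algebra is type B_6, i.e. so(13).

B_6 (so(13))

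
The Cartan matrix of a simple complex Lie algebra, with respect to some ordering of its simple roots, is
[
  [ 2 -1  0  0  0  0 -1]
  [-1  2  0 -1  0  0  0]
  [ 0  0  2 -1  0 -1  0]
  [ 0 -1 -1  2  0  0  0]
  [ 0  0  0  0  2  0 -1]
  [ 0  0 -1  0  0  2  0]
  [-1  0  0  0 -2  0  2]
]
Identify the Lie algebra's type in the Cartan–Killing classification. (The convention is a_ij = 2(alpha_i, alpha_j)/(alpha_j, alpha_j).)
B_7

The matrix has rank 7 with 2's on the diagonal. Reading the off-diagonal entries as Dynkin edges (a single edge where a_ij = a_ji = -1; a double or triple edge where a_ij * a_ji = 2 or 3), the diagram is a chain of 7 nodes with a double edge at one end; the terminal node there is the unique short simple root (B_7). One simple-root ordering that puts it in standard form is (alpha_6, alpha_3, alpha_4, alpha_2, alpha_1, alpha_7, alpha_5). So the algebra is type B_7, i.e. so(15).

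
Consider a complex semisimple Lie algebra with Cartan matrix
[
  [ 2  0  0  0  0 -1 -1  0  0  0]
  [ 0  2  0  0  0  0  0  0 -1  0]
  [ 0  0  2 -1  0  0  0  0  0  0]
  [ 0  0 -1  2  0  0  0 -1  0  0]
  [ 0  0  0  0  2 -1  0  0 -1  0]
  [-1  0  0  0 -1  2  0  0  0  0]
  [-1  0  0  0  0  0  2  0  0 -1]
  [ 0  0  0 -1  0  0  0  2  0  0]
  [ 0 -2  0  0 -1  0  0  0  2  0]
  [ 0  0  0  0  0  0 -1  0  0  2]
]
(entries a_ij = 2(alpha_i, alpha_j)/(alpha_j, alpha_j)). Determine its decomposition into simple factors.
The diagram associated to this matrix has two connected components: the simple roots {alpha_3, alpha_4, alpha_8} form a chain of 3 nodes with single edges (A_3), and {alpha_1, alpha_2, alpha_5, alpha_6, alpha_7, alpha_9, alpha_10} form a chain of 7 nodes with a double edge at one end; the terminal node there is the unique short simple root (B_7). A semisimple Lie algebra decomposes uniquely as the direct sum of simple ideals, one per connected component of its Dynkin diagram, so g ≅ A_3 ⊕ B_7 (dimension 15 + 105 = 120).

A_3 (sl(4)) ⊕ B_7 (so(15))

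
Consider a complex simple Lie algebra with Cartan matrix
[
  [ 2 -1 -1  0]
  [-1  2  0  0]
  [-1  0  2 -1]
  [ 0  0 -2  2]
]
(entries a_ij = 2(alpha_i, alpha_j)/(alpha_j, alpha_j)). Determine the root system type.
C_4

The matrix has rank 4 with 2's on the diagonal. Reading the off-diagonal entries as Dynkin edges (a single edge where a_ij = a_ji = -1; a double or triple edge where a_ij * a_ji = 2 or 3), the diagram is a chain of 4 nodes with a double edge at one end; the terminal node there is the unique long simple root (C_4). One simple-root ordering that puts it in standard form is (alpha_2, alpha_1, alpha_3, alpha_4). So the algebra is type C_4, i.e. sp(8).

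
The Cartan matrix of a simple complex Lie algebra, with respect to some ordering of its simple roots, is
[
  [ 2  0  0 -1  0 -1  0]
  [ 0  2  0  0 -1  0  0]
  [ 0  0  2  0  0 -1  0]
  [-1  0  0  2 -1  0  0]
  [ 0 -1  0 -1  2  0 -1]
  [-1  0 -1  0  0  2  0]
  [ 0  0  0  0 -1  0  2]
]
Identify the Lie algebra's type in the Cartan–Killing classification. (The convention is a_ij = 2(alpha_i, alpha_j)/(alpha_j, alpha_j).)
type D_7

The matrix has rank 7 with 2's on the diagonal. Reading the off-diagonal entries as Dynkin edges (a single edge where a_ij = a_ji = -1; a double or triple edge where a_ij * a_ji = 2 or 3), the diagram is a chain of 5 nodes with a fork of two nodes at one end (D_7). One simple-root ordering that puts it in standard form is (alpha_3, alpha_6, alpha_1, alpha_4, alpha_5, alpha_7, alpha_2). So the algebra is type D_7, i.e. so(14).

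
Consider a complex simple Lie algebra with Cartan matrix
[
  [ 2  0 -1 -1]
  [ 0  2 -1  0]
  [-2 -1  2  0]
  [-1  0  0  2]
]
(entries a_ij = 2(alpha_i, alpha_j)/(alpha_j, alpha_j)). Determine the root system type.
The matrix has rank 4 with 2's on the diagonal. Reading the off-diagonal entries as Dynkin edges (a single edge where a_ij = a_ji = -1; a double or triple edge where a_ij * a_ji = 2 or 3), the diagram is a chain of 4 nodes with a double edge between the middle two (F_4). One simple-root ordering that puts it in standard form is (alpha_2, alpha_3, alpha_1, alpha_4). So the algebra is type F_4.

F_4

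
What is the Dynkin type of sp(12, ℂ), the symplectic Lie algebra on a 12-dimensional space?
C6

This is sp(12), which has dimension 12(12+1)/2 = 78 and rank 12/2 = 6. In the classification of classical Lie algebras, the symplectic algebra sp(2n) has type C_n; here n = 6, so the Dynkin diagram is a chain of 6 nodes with a double edge at one end; the terminal node there is the unique long simple root (C_6). Hence the type is C_6.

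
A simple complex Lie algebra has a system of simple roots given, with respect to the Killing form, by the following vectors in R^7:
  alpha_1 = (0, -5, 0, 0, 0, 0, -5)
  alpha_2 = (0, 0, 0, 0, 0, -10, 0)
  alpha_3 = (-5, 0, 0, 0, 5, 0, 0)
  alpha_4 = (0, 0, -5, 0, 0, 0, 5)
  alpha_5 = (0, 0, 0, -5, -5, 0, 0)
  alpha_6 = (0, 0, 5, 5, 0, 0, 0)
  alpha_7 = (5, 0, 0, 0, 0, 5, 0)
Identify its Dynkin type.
Compute the Cartan integers a_ij = 2(alpha_i, alpha_j)/(alpha_j, alpha_j); the resulting 7x7 Cartan matrix is
[[2, 0, 0, -1, 0, 0, 0], [0, 2, 0, 0, 0, 0, -2], [0, 0, 2, 0, -1, 0, -1], [-1, 0, 0, 2, 0, -1, 0], [0, 0, -1, 0, 2, -1, 0], [0, 0, 0, -1, -1, 2, 0], [0, -1, -1, 0, 0, 0, 2]].
The roots have two lengths (squared-length ratio 2:1); the short ones are alpha_{1,3,4,5,6,7}. The associated Dynkin diagram is a chain of 7 nodes with a double edge at one end; the terminal node there is the unique long simple root (C_7), so the type is C_7 (the algebra sp(14)).

type C_7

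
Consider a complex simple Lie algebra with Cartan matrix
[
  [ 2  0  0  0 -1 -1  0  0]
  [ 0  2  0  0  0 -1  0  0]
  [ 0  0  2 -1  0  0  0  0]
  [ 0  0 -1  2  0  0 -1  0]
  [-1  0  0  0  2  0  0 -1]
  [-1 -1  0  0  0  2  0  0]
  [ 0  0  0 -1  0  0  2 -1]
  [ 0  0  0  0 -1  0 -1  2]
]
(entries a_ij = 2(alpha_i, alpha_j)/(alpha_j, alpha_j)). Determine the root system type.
The matrix has rank 8 with 2's on the diagonal. Reading the off-diagonal entries as Dynkin edges (a single edge where a_ij = a_ji = -1; a double or triple edge where a_ij * a_ji = 2 or 3), the diagram is a chain of 8 nodes with single edges (A_8). One simple-root ordering that puts it in standard form is (alpha_2, alpha_6, alpha_1, alpha_5, alpha_8, alpha_7, alpha_4, alpha_3). So the algebra is type A_8, i.e. sl(9).

A_8 (sl(9))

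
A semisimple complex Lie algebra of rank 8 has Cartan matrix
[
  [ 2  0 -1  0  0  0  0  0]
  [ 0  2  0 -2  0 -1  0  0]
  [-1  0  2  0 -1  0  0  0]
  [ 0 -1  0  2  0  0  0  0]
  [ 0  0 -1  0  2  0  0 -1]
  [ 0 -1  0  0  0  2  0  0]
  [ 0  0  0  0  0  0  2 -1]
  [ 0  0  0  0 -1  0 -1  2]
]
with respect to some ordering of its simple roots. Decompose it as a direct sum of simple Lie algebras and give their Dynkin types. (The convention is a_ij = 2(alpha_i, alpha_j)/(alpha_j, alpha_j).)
The diagram associated to this matrix has two connected components: the simple roots {alpha_1, alpha_3, alpha_5, alpha_7, alpha_8} form a chain of 5 nodes with single edges (A_5), and {alpha_2, alpha_4, alpha_6} form a chain of 3 nodes with a double edge at one end; the terminal node there is the unique short simple root (B_3). A semisimple Lie algebra decomposes uniquely as the direct sum of simple ideals, one per connected component of its Dynkin diagram, so g ≅ A_5 ⊕ B_3 (dimension 35 + 21 = 56).

type A_5 + type B_3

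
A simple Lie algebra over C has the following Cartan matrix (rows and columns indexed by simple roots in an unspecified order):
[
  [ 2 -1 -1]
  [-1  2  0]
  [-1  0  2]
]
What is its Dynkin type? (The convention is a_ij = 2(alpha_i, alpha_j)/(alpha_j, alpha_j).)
A_3 (sl(4))

The matrix has rank 3 with 2's on the diagonal. Reading the off-diagonal entries as Dynkin edges (a single edge where a_ij = a_ji = -1; a double or triple edge where a_ij * a_ji = 2 or 3), the diagram is a chain of 3 nodes with single edges (A_3). One simple-root ordering that puts it in standard form is (alpha_3, alpha_1, alpha_2). So the algebra is type A_3, i.e. sl(4).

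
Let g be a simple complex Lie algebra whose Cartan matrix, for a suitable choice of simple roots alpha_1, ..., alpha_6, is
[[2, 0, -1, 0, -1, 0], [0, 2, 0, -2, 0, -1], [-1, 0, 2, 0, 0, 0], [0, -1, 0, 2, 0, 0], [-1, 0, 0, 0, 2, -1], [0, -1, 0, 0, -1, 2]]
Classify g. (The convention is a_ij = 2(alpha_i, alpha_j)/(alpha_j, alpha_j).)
The matrix has rank 6 with 2's on the diagonal. Reading the off-diagonal entries as Dynkin edges (a single edge where a_ij = a_ji = -1; a double or triple edge where a_ij * a_ji = 2 or 3), the diagram is a chain of 6 nodes with a double edge at one end; the terminal node there is the unique short simple root (B_6). One simple-root ordering that puts it in standard form is (alpha_3, alpha_1, alpha_5, alpha_6, alpha_2, alpha_4). So the algebra is type B_6, i.e. so(13).

B_6 (so(13))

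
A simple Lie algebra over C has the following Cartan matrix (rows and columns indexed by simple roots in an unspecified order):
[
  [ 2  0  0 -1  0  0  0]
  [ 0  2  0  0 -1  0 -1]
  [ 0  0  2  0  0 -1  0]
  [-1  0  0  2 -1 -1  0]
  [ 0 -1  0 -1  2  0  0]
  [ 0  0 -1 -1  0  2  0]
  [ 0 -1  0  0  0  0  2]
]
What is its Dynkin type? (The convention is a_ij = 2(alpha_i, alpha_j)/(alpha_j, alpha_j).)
type E_7

The matrix has rank 7 with 2's on the diagonal. Reading the off-diagonal entries as Dynkin edges (a single edge where a_ij = a_ji = -1; a double or triple edge where a_ij * a_ji = 2 or 3), the diagram is a chain of 6 nodes with one extra node attached to the third node from one end (E_7). One simple-root ordering that puts it in standard form is (alpha_3, alpha_1, alpha_6, alpha_4, alpha_5, alpha_2, alpha_7). So the algebra is type E_7.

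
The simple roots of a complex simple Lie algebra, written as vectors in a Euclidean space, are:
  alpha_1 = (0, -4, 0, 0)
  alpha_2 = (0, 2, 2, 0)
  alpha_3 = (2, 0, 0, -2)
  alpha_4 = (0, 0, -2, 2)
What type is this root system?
C_4

Compute the Cartan integers a_ij = 2(alpha_i, alpha_j)/(alpha_j, alpha_j); the resulting 4x4 Cartan matrix is
[[2, -2, 0, 0], [-1, 2, 0, -1], [0, 0, 2, -1], [0, -1, -1, 2]].
The roots have two lengths (squared-length ratio 2:1); the short ones are alpha_{2,3,4}. The associated Dynkin diagram is a chain of 4 nodes with a double edge at one end; the terminal node there is the unique long simple root (C_4), so the type is C_4 (the algebra sp(8)).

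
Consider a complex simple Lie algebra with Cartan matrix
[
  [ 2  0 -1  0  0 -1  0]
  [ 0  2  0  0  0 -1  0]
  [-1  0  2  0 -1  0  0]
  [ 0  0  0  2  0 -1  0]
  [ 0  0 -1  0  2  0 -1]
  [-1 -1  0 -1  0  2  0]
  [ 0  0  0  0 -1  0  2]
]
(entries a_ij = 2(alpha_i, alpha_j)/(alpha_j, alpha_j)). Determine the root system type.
The matrix has rank 7 with 2's on the diagonal. Reading the off-diagonal entries as Dynkin edges (a single edge where a_ij = a_ji = -1; a double or triple edge where a_ij * a_ji = 2 or 3), the diagram is a chain of 5 nodes with a fork of two nodes at one end (D_7). One simple-root ordering that puts it in standard form is (alpha_7, alpha_5, alpha_3, alpha_1, alpha_6, alpha_4, alpha_2). So the algebra is type D_7, i.e. so(14).

type D_7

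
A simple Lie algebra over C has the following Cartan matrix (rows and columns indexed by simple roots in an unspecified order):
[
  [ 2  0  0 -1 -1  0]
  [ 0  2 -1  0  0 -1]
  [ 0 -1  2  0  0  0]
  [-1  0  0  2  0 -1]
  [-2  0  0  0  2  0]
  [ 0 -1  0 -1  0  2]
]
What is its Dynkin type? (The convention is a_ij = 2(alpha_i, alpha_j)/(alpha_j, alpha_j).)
C_6

The matrix has rank 6 with 2's on the diagonal. Reading the off-diagonal entries as Dynkin edges (a single edge where a_ij = a_ji = -1; a double or triple edge where a_ij * a_ji = 2 or 3), the diagram is a chain of 6 nodes with a double edge at one end; the terminal node there is the unique long simple root (C_6). One simple-root ordering that puts it in standard form is (alpha_3, alpha_2, alpha_6, alpha_4, alpha_1, alpha_5). So the algebra is type C_6, i.e. sp(12).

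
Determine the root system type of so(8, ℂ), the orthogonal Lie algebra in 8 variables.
This is so(8) with 8 even, which has dimension 8(8-1)/2 = 28 and rank 8/2 = 4. In the classification of classical Lie algebras, the orthogonal algebra so(2n) in an even number of variables has type D_n; here n = 4, so the Dynkin diagram is a chain of 2 nodes with a fork of two nodes at one end (D_4). Hence the type is D_4.

D_4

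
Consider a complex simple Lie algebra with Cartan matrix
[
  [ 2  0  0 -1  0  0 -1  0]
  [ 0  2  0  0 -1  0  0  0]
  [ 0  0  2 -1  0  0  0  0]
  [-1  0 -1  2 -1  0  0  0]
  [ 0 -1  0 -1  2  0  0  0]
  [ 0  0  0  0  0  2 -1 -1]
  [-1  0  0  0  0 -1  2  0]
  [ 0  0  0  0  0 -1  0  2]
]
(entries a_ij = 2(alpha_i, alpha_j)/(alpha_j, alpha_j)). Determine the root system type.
The matrix has rank 8 with 2's on the diagonal. Reading the off-diagonal entries as Dynkin edges (a single edge where a_ij = a_ji = -1; a double or triple edge where a_ij * a_ji = 2 or 3), the diagram is a chain of 7 nodes with one extra node attached to the third node from one end (E_8). One simple-root ordering that puts it in standard form is (alpha_2, alpha_3, alpha_5, alpha_4, alpha_1, alpha_7, alpha_6, alpha_8). So the algebra is type E_8.

E_8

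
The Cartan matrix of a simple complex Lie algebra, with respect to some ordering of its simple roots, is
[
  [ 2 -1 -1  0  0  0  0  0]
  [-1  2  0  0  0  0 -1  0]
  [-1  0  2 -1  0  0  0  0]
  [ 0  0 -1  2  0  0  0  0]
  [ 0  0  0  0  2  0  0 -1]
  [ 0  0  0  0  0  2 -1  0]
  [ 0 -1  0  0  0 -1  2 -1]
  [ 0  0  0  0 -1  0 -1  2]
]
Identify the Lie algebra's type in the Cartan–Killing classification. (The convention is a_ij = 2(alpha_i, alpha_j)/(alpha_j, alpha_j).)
The matrix has rank 8 with 2's on the diagonal. Reading the off-diagonal entries as Dynkin edges (a single edge where a_ij = a_ji = -1; a double or triple edge where a_ij * a_ji = 2 or 3), the diagram is a chain of 7 nodes with one extra node attached to the third node from one end (E_8). One simple-root ordering that puts it in standard form is (alpha_5, alpha_6, alpha_8, alpha_7, alpha_2, alpha_1, alpha_3, alpha_4). So the algebra is type E_8.

E_8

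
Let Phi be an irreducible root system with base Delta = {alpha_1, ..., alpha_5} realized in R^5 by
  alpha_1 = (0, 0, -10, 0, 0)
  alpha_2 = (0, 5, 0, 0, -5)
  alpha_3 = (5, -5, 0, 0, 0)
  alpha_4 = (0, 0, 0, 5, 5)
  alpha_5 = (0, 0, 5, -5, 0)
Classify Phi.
Compute the Cartan integers a_ij = 2(alpha_i, alpha_j)/(alpha_j, alpha_j); the resulting 5x5 Cartan matrix is
[[2, 0, 0, 0, -2], [0, 2, -1, -1, 0], [0, -1, 2, 0, 0], [0, -1, 0, 2, -1], [-1, 0, 0, -1, 2]].
The roots have two lengths (squared-length ratio 2:1); the short ones are alpha_{2,3,4,5}. The associated Dynkin diagram is a chain of 5 nodes with a double edge at one end; the terminal node there is the unique long simple root (C_5), so the type is C_5 (the algebra sp(10)).

C5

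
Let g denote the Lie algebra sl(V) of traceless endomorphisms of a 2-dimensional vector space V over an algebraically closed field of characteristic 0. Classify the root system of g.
A_1 (sl(2))

This is sl(2), which has dimension 2^2 - 1 = 3 and rank 2 - 1 = 1 (a Cartan subalgebra is the diagonal traceless matrices). In the classification of classical Lie algebras, the special linear algebra sl(n+1) has type A_n; here n = 1, so the Dynkin diagram is a chain of 1 nodes with single edges (A_1). Hence the type is A_1.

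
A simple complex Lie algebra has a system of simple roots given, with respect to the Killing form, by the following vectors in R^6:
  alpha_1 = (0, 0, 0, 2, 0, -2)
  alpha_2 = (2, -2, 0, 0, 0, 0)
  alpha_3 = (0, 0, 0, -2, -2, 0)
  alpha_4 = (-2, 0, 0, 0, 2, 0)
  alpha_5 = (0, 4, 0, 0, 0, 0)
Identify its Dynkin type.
Compute the Cartan integers a_ij = 2(alpha_i, alpha_j)/(alpha_j, alpha_j); the resulting 5x5 Cartan matrix is
[[2, 0, -1, 0, 0], [0, 2, 0, -1, -1], [-1, 0, 2, -1, 0], [0, -1, -1, 2, 0], [0, -2, 0, 0, 2]].
The roots have two lengths (squared-length ratio 2:1); the short ones are alpha_{1,2,3,4}. The associated Dynkin diagram is a chain of 5 nodes with a double edge at one end; the terminal node there is the unique long simple root (C_5), so the type is C_5 (the algebra sp(10)).

C_5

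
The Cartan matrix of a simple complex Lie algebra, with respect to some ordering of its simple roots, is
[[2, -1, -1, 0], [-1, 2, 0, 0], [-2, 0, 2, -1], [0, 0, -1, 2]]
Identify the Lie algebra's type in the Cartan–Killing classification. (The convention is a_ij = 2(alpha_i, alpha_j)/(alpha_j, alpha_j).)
F_4

The matrix has rank 4 with 2's on the diagonal. Reading the off-diagonal entries as Dynkin edges (a single edge where a_ij = a_ji = -1; a double or triple edge where a_ij * a_ji = 2 or 3), the diagram is a chain of 4 nodes with a double edge between the middle two (F_4). One simple-root ordering that puts it in standard form is (alpha_4, alpha_3, alpha_1, alpha_2). So the algebra is type F_4.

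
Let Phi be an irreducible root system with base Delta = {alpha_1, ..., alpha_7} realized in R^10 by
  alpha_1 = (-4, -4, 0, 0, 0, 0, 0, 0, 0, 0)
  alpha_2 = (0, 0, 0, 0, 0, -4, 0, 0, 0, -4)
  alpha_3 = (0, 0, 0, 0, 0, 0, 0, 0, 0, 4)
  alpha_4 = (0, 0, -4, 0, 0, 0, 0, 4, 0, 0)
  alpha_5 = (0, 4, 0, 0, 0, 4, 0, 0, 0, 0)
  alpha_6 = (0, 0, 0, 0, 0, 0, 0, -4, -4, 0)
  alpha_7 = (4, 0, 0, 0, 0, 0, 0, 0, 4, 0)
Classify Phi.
B7

Compute the Cartan integers a_ij = 2(alpha_i, alpha_j)/(alpha_j, alpha_j); the resulting 7x7 Cartan matrix is
[[2, 0, 0, 0, -1, 0, -1], [0, 2, -2, 0, -1, 0, 0], [0, -1, 2, 0, 0, 0, 0], [0, 0, 0, 2, 0, -1, 0], [-1, -1, 0, 0, 2, 0, 0], [0, 0, 0, -1, 0, 2, -1], [-1, 0, 0, 0, 0, -1, 2]].
The roots have two lengths (squared-length ratio 2:1); the short ones are alpha_{3}. The associated Dynkin diagram is a chain of 7 nodes with a double edge at one end; the terminal node there is the unique short simple root (B_7), so the type is B_7 (the algebra so(15)).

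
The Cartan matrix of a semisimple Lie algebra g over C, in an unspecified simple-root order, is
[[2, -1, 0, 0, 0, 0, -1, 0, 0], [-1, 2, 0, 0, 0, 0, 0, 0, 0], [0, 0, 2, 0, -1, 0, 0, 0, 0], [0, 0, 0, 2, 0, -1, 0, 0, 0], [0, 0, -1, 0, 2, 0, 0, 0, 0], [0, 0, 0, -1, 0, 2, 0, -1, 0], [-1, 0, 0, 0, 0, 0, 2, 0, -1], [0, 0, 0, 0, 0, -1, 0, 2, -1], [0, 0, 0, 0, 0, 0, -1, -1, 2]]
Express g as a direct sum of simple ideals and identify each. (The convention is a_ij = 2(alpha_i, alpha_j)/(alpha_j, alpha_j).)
A_2 (sl(3)) ⊕ A_7 (sl(8))

The diagram associated to this matrix has two connected components: the simple roots {alpha_3, alpha_5} form a chain of 2 nodes with single edges (A_2), and {alpha_1, alpha_2, alpha_4, alpha_6, alpha_7, alpha_8, alpha_9} form a chain of 7 nodes with single edges (A_7). A semisimple Lie algebra decomposes uniquely as the direct sum of simple ideals, one per connected component of its Dynkin diagram, so g ≅ A_2 ⊕ A_7 (dimension 8 + 63 = 71).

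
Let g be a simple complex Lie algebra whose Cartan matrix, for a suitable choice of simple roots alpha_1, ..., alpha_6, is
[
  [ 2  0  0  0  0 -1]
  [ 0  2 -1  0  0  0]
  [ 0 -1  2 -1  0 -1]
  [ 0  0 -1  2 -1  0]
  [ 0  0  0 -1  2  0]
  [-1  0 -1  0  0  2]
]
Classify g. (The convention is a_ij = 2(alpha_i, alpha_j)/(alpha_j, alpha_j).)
E_6

The matrix has rank 6 with 2's on the diagonal. Reading the off-diagonal entries as Dynkin edges (a single edge where a_ij = a_ji = -1; a double or triple edge where a_ij * a_ji = 2 or 3), the diagram is a chain of 5 nodes with one extra node attached to the third node from one end (E_6). One simple-root ordering that puts it in standard form is (alpha_5, alpha_2, alpha_4, alpha_3, alpha_6, alpha_1). So the algebra is type E_6.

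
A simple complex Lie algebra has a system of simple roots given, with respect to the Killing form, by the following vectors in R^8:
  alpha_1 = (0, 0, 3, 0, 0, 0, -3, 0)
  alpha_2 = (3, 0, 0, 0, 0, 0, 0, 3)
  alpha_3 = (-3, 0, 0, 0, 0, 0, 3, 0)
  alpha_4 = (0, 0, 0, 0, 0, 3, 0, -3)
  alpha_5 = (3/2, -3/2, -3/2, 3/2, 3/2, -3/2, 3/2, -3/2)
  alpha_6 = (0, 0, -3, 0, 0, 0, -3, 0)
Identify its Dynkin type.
Compute the Cartan integers a_ij = 2(alpha_i, alpha_j)/(alpha_j, alpha_j); the resulting 6x6 Cartan matrix is
[[2, 0, -1, 0, -1, 0], [0, 2, -1, -1, 0, 0], [-1, -1, 2, 0, 0, -1], [0, -1, 0, 2, 0, 0], [-1, 0, 0, 0, 2, 0], [0, 0, -1, 0, 0, 2]].
All simple roots have the same length, so the diagram is simply laced. The associated Dynkin diagram is a chain of 5 nodes with one extra node attached to the third node from one end (E_6), so the type is E_6.

E_6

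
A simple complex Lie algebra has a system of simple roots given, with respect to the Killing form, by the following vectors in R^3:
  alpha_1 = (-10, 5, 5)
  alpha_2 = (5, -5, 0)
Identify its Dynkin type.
type G_2

Compute the Cartan integers a_ij = 2(alpha_i, alpha_j)/(alpha_j, alpha_j); the resulting 2x2 Cartan matrix is
[[2, -3], [-1, 2]].
The roots have two lengths (squared-length ratio 3:1); the short ones are alpha_{2}. The associated Dynkin diagram is two nodes joined by a triple edge (G_2), so the type is G_2.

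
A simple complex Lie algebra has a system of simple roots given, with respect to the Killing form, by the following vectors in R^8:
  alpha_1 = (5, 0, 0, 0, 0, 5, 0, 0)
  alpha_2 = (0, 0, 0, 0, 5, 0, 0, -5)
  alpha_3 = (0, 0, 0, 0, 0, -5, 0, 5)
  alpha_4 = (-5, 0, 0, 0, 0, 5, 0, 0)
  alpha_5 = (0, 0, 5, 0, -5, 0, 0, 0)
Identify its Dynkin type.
Compute the Cartan integers a_ij = 2(alpha_i, alpha_j)/(alpha_j, alpha_j); the resulting 5x5 Cartan matrix is
[[2, 0, -1, 0, 0], [0, 2, -1, 0, -1], [-1, -1, 2, -1, 0], [0, 0, -1, 2, 0], [0, -1, 0, 0, 2]].
All simple roots have the same length, so the diagram is simply laced. The associated Dynkin diagram is a chain of 3 nodes with a fork of two nodes at one end (D_5), so the type is D_5 (the algebra so(10)).

D_5 (so(10))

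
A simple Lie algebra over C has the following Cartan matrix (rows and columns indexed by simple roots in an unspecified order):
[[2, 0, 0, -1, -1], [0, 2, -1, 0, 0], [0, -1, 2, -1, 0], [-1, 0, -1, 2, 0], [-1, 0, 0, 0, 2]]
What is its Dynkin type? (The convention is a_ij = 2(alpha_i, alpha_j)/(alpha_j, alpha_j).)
A_5

The matrix has rank 5 with 2's on the diagonal. Reading the off-diagonal entries as Dynkin edges (a single edge where a_ij = a_ji = -1; a double or triple edge where a_ij * a_ji = 2 or 3), the diagram is a chain of 5 nodes with single edges (A_5). One simple-root ordering that puts it in standard form is (alpha_5, alpha_1, alpha_4, alpha_3, alpha_2). So the algebra is type A_5, i.e. sl(6).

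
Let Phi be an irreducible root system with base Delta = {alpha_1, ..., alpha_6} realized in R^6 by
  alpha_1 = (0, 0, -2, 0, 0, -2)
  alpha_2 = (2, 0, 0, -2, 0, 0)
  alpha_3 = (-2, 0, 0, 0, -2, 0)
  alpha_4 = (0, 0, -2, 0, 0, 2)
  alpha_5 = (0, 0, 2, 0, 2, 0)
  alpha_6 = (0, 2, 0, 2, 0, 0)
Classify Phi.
D_6 (so(12))

Compute the Cartan integers a_ij = 2(alpha_i, alpha_j)/(alpha_j, alpha_j); the resulting 6x6 Cartan matrix is
[[2, 0, 0, 0, -1, 0], [0, 2, -1, 0, 0, -1], [0, -1, 2, 0, -1, 0], [0, 0, 0, 2, -1, 0], [-1, 0, -1, -1, 2, 0], [0, -1, 0, 0, 0, 2]].
All simple roots have the same length, so the diagram is simply laced. The associated Dynkin diagram is a chain of 4 nodes with a fork of two nodes at one end (D_6), so the type is D_6 (the algebra so(12)).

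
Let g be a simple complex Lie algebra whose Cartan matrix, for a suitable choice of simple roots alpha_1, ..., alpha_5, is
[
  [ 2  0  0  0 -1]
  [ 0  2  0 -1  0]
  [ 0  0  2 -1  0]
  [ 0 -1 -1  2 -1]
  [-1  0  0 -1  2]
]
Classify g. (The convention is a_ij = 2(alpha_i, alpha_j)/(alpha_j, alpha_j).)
type D_5

The matrix has rank 5 with 2's on the diagonal. Reading the off-diagonal entries as Dynkin edges (a single edge where a_ij = a_ji = -1; a double or triple edge where a_ij * a_ji = 2 or 3), the diagram is a chain of 3 nodes with a fork of two nodes at one end (D_5). One simple-root ordering that puts it in standard form is (alpha_1, alpha_5, alpha_4, alpha_2, alpha_3). So the algebra is type D_5, i.e. so(10).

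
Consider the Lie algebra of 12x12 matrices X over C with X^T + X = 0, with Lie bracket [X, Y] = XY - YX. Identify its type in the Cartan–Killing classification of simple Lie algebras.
This is so(12) with 12 even, which has dimension 12(12-1)/2 = 66 and rank 12/2 = 6. In the classification of classical Lie algebras, the orthogonal algebra so(2n) in an even number of variables has type D_n; here n = 6, so the Dynkin diagram is a chain of 4 nodes with a fork of two nodes at one end (D_6). Hence the type is D_6.

D_6 (so(12))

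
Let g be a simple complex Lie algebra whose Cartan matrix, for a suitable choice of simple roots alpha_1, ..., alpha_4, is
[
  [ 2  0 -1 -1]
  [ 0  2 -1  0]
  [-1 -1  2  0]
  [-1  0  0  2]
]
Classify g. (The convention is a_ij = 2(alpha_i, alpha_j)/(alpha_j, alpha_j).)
The matrix has rank 4 with 2's on the diagonal. Reading the off-diagonal entries as Dynkin edges (a single edge where a_ij = a_ji = -1; a double or triple edge where a_ij * a_ji = 2 or 3), the diagram is a chain of 4 nodes with single edges (A_4). One simple-root ordering that puts it in standard form is (alpha_4, alpha_1, alpha_3, alpha_2). So the algebra is type A_4, i.e. sl(5).

A_4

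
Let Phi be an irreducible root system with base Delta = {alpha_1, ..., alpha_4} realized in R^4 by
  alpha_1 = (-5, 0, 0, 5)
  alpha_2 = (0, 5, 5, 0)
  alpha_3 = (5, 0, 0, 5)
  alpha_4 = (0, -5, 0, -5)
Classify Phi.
type D_4

Compute the Cartan integers a_ij = 2(alpha_i, alpha_j)/(alpha_j, alpha_j); the resulting 4x4 Cartan matrix is
[[2, 0, 0, -1], [0, 2, 0, -1], [0, 0, 2, -1], [-1, -1, -1, 2]].
All simple roots have the same length, so the diagram is simply laced. The associated Dynkin diagram is a chain of 2 nodes with a fork of two nodes at one end (D_4), so the type is D_4 (the algebra so(8)).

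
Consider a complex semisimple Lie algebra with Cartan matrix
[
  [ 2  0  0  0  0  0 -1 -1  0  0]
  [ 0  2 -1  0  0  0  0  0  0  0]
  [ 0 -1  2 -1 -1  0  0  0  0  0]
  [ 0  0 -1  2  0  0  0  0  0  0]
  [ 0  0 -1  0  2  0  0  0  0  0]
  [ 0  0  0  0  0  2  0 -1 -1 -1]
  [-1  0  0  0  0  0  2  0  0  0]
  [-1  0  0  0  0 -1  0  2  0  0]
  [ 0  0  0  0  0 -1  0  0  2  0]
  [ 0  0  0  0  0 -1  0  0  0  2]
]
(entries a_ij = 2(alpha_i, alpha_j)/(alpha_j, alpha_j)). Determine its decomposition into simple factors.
The diagram associated to this matrix has two connected components: the simple roots {alpha_2, alpha_3, alpha_4, alpha_5} form a chain of 2 nodes with a fork of two nodes at one end (D_4), and {alpha_1, alpha_6, alpha_7, alpha_8, alpha_9, alpha_10} form a chain of 4 nodes with a fork of two nodes at one end (D_6). A semisimple Lie algebra decomposes uniquely as the direct sum of simple ideals, one per connected component of its Dynkin diagram, so g ≅ D_4 ⊕ D_6 (dimension 28 + 66 = 94).

type D_4 + type D_6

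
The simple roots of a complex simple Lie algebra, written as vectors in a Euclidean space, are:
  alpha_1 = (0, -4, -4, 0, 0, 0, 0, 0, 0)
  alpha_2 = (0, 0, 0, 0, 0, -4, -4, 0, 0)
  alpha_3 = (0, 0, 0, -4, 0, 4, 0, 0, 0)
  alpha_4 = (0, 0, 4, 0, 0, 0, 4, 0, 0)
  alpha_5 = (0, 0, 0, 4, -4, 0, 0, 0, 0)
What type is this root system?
Compute the Cartan integers a_ij = 2(alpha_i, alpha_j)/(alpha_j, alpha_j); the resulting 5x5 Cartan matrix is
[[2, 0, 0, -1, 0], [0, 2, -1, -1, 0], [0, -1, 2, 0, -1], [-1, -1, 0, 2, 0], [0, 0, -1, 0, 2]].
All simple roots have the same length, so the diagram is simply laced. The associated Dynkin diagram is a chain of 5 nodes with single edges (A_5), so the type is A_5 (the algebra sl(6)).

A_5 (sl(6))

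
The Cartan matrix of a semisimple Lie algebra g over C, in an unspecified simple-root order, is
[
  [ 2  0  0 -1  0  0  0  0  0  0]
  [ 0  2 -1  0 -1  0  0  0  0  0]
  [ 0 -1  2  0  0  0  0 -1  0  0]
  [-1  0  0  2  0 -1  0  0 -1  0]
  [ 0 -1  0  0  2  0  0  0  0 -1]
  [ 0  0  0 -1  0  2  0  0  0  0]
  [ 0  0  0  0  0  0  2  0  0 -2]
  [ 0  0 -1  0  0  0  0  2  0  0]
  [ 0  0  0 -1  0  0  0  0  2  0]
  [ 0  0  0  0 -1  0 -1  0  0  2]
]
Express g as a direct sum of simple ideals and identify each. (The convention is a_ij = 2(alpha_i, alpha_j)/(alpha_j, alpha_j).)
The diagram associated to this matrix has two connected components: the simple roots {alpha_2, alpha_3, alpha_5, alpha_7, alpha_8, alpha_10} form a chain of 6 nodes with a double edge at one end; the terminal node there is the unique long simple root (C_6), and {alpha_1, alpha_4, alpha_6, alpha_9} form a chain of 2 nodes with a fork of two nodes at one end (D_4). A semisimple Lie algebra decomposes uniquely as the direct sum of simple ideals, one per connected component of its Dynkin diagram, so g ≅ C_6 ⊕ D_4 (dimension 78 + 28 = 106).

C6 + D4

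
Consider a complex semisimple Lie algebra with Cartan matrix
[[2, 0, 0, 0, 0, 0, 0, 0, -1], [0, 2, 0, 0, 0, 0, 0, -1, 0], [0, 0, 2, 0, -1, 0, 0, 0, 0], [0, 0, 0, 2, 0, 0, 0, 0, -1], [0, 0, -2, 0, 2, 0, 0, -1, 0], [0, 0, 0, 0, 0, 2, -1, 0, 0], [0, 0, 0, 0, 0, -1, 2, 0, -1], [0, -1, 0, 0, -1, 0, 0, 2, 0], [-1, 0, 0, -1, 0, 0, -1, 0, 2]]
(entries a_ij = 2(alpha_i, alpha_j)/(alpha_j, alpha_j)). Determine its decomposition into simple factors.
The diagram associated to this matrix has two connected components: the simple roots {alpha_2, alpha_3, alpha_5, alpha_8} form a chain of 4 nodes with a double edge at one end; the terminal node there is the unique short simple root (B_4), and {alpha_1, alpha_4, alpha_6, alpha_7, alpha_9} form a chain of 3 nodes with a fork of two nodes at one end (D_5). A semisimple Lie algebra decomposes uniquely as the direct sum of simple ideals, one per connected component of its Dynkin diagram, so g ≅ B_4 ⊕ D_5 (dimension 36 + 45 = 81).

B_4 (so(9)) ⊕ D_5 (so(10))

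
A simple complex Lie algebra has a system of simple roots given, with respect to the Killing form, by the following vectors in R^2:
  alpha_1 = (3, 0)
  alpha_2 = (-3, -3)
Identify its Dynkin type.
B_2 (so(5))

Compute the Cartan integers a_ij = 2(alpha_i, alpha_j)/(alpha_j, alpha_j); the resulting 2x2 Cartan matrix is
[[2, -1], [-2, 2]].
The roots have two lengths (squared-length ratio 2:1); the short ones are alpha_{1}. The associated Dynkin diagram is a chain of 2 nodes with a double edge at one end; the terminal node there is the unique short simple root (B_2), so the type is B_2 (the algebra so(5)).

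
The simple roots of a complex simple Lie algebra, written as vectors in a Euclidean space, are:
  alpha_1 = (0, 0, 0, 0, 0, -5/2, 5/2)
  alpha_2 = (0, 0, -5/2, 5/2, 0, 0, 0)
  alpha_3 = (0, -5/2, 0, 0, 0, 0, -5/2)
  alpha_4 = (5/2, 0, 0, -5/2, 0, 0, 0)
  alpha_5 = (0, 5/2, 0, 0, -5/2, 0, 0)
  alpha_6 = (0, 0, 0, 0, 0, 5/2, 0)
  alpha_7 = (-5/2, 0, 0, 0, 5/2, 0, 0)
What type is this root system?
Compute the Cartan integers a_ij = 2(alpha_i, alpha_j)/(alpha_j, alpha_j); the resulting 7x7 Cartan matrix is
[[2, 0, -1, 0, 0, -2, 0], [0, 2, 0, -1, 0, 0, 0], [-1, 0, 2, 0, -1, 0, 0], [0, -1, 0, 2, 0, 0, -1], [0, 0, -1, 0, 2, 0, -1], [-1, 0, 0, 0, 0, 2, 0], [0, 0, 0, -1, -1, 0, 2]].
The roots have two lengths (squared-length ratio 2:1); the short ones are alpha_{6}. The associated Dynkin diagram is a chain of 7 nodes with a double edge at one end; the terminal node there is the unique short simple root (B_7), so the type is B_7 (the algebra so(15)).

B_7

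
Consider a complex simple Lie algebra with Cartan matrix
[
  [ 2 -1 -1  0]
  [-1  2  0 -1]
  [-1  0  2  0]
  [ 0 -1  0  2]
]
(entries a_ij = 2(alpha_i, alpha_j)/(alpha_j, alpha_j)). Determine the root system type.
The matrix has rank 4 with 2's on the diagonal. Reading the off-diagonal entries as Dynkin edges (a single edge where a_ij = a_ji = -1; a double or triple edge where a_ij * a_ji = 2 or 3), the diagram is a chain of 4 nodes with single edges (A_4). One simple-root ordering that puts it in standard form is (alpha_4, alpha_2, alpha_1, alpha_3). So the algebra is type A_4, i.e. sl(5).

A_4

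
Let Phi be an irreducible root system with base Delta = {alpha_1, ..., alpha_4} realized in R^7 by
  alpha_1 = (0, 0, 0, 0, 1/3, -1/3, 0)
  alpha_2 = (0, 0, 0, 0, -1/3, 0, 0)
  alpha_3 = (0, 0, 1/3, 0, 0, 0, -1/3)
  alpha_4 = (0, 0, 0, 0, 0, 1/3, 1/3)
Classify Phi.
Compute the Cartan integers a_ij = 2(alpha_i, alpha_j)/(alpha_j, alpha_j); the resulting 4x4 Cartan matrix is
[[2, -2, 0, -1], [-1, 2, 0, 0], [0, 0, 2, -1], [-1, 0, -1, 2]].
The roots have two lengths (squared-length ratio 2:1); the short ones are alpha_{2}. The associated Dynkin diagram is a chain of 4 nodes with a double edge at one end; the terminal node there is the unique short simple root (B_4), so the type is B_4 (the algebra so(9)).

B_4 (so(9))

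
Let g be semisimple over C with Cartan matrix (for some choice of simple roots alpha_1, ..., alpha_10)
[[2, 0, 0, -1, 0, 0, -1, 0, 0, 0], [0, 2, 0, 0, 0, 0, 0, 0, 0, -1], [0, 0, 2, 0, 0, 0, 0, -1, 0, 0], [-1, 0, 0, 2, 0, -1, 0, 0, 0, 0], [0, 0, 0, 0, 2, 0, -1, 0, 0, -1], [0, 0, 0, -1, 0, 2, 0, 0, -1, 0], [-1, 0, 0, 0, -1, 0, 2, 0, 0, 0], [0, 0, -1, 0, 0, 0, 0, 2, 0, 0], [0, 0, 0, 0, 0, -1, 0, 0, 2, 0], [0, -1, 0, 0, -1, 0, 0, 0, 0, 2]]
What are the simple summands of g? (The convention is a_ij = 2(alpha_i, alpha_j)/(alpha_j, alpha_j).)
The diagram associated to this matrix has two connected components: the simple roots {alpha_3, alpha_8} form a chain of 2 nodes with single edges (A_2), and {alpha_1, alpha_2, alpha_4, alpha_5, alpha_6, alpha_7, alpha_9, alpha_10} form a chain of 8 nodes with single edges (A_8). A semisimple Lie algebra decomposes uniquely as the direct sum of simple ideals, one per connected component of its Dynkin diagram, so g ≅ A_2 ⊕ A_8 (dimension 8 + 80 = 88).

A_2 (sl(3)) ⊕ A_8 (sl(9))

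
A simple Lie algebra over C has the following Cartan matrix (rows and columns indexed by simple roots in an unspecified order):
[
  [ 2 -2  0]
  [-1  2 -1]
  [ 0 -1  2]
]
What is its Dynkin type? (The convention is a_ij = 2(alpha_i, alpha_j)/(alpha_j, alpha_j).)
The matrix has rank 3 with 2's on the diagonal. Reading the off-diagonal entries as Dynkin edges (a single edge where a_ij = a_ji = -1; a double or triple edge where a_ij * a_ji = 2 or 3), the diagram is a chain of 3 nodes with a double edge at one end; the terminal node there is the unique long simple root (C_3). One simple-root ordering that puts it in standard form is (alpha_3, alpha_2, alpha_1). So the algebra is type C_3, i.e. sp(6).

C3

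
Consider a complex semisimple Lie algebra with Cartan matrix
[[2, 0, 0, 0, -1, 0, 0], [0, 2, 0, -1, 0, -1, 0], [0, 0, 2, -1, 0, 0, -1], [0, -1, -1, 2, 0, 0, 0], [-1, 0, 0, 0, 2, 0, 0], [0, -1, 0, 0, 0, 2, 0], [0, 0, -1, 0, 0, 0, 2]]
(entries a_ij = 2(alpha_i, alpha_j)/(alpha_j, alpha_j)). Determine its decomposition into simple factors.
The diagram associated to this matrix has two connected components: the simple roots {alpha_1, alpha_5} form a chain of 2 nodes with single edges (A_2), and {alpha_2, alpha_3, alpha_4, alpha_6, alpha_7} form a chain of 5 nodes with single edges (A_5). A semisimple Lie algebra decomposes uniquely as the direct sum of simple ideals, one per connected component of its Dynkin diagram, so g ≅ A_2 ⊕ A_5 (dimension 8 + 35 = 43).

A_2 + A_5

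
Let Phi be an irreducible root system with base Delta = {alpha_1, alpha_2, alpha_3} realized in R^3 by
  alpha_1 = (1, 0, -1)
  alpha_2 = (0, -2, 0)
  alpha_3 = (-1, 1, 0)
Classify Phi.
Compute the Cartan integers a_ij = 2(alpha_i, alpha_j)/(alpha_j, alpha_j); the resulting 3x3 Cartan matrix is
[[2, 0, -1], [0, 2, -2], [-1, -1, 2]].
The roots have two lengths (squared-length ratio 2:1); the short ones are alpha_{1,3}. The associated Dynkin diagram is a chain of 3 nodes with a double edge at one end; the terminal node there is the unique long simple root (C_3), so the type is C_3 (the algebra sp(6)).

C_3 (sp(6))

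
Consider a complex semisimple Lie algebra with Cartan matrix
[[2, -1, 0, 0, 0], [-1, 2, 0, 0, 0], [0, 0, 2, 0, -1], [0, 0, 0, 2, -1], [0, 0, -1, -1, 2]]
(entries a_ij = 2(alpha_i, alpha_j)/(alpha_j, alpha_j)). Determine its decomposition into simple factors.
The diagram associated to this matrix has two connected components: the simple roots {alpha_1, alpha_2} form a chain of 2 nodes with single edges (A_2), and {alpha_3, alpha_4, alpha_5} form a chain of 3 nodes with single edges (A_3). A semisimple Lie algebra decomposes uniquely as the direct sum of simple ideals, one per connected component of its Dynkin diagram, so g ≅ A_2 ⊕ A_3 (dimension 8 + 15 = 23).

A2 + A3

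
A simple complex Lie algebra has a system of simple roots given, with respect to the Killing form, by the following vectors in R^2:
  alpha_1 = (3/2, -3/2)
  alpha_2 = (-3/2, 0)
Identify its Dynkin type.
B_2

Compute the Cartan integers a_ij = 2(alpha_i, alpha_j)/(alpha_j, alpha_j); the resulting 2x2 Cartan matrix is
[[2, -2], [-1, 2]].
The roots have two lengths (squared-length ratio 2:1); the short ones are alpha_{2}. The associated Dynkin diagram is a chain of 2 nodes with a double edge at one end; the terminal node there is the unique short simple root (B_2), so the type is B_2 (the algebra so(5)).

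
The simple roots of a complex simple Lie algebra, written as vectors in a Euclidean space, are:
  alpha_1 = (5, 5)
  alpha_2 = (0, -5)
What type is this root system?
B_2 (so(5))

Compute the Cartan integers a_ij = 2(alpha_i, alpha_j)/(alpha_j, alpha_j); the resulting 2x2 Cartan matrix is
[[2, -2], [-1, 2]].
The roots have two lengths (squared-length ratio 2:1); the short ones are alpha_{2}. The associated Dynkin diagram is a chain of 2 nodes with a double edge at one end; the terminal node there is the unique short simple root (B_2), so the type is B_2 (the algebra so(5)).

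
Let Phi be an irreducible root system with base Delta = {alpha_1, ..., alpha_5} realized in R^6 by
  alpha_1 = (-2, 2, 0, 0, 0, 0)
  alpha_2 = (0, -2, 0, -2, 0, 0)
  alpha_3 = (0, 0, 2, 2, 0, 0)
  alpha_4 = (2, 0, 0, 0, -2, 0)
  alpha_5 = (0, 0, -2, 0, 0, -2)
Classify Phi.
Compute the Cartan integers a_ij = 2(alpha_i, alpha_j)/(alpha_j, alpha_j); the resulting 5x5 Cartan matrix is
[[2, -1, 0, -1, 0], [-1, 2, -1, 0, 0], [0, -1, 2, 0, -1], [-1, 0, 0, 2, 0], [0, 0, -1, 0, 2]].
All simple roots have the same length, so the diagram is simply laced. The associated Dynkin diagram is a chain of 5 nodes with single edges (A_5), so the type is A_5 (the algebra sl(6)).

type A_5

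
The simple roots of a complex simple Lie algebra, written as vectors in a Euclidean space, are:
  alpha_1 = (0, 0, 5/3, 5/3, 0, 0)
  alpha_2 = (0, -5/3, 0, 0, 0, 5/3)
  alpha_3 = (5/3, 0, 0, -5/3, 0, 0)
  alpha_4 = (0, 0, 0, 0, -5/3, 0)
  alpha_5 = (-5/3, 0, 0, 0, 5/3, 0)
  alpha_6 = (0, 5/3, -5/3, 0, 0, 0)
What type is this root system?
B6

Compute the Cartan integers a_ij = 2(alpha_i, alpha_j)/(alpha_j, alpha_j); the resulting 6x6 Cartan matrix is
[[2, 0, -1, 0, 0, -1], [0, 2, 0, 0, 0, -1], [-1, 0, 2, 0, -1, 0], [0, 0, 0, 2, -1, 0], [0, 0, -1, -2, 2, 0], [-1, -1, 0, 0, 0, 2]].
The roots have two lengths (squared-length ratio 2:1); the short ones are alpha_{4}. The associated Dynkin diagram is a chain of 6 nodes with a double edge at one end; the terminal node there is the unique short simple root (B_6), so the type is B_6 (the algebra so(13)).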